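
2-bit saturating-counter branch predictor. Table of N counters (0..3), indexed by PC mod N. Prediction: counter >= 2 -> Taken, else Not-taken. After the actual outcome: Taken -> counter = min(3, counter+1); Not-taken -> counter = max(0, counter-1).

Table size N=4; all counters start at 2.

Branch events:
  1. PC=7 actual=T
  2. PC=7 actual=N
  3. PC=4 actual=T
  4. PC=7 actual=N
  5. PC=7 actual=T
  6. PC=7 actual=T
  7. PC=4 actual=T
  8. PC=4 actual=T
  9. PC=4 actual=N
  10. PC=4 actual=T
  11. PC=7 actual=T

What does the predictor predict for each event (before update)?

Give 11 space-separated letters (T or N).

Answer: T T T T N T T T T T T

Derivation:
Ev 1: PC=7 idx=3 pred=T actual=T -> ctr[3]=3
Ev 2: PC=7 idx=3 pred=T actual=N -> ctr[3]=2
Ev 3: PC=4 idx=0 pred=T actual=T -> ctr[0]=3
Ev 4: PC=7 idx=3 pred=T actual=N -> ctr[3]=1
Ev 5: PC=7 idx=3 pred=N actual=T -> ctr[3]=2
Ev 6: PC=7 idx=3 pred=T actual=T -> ctr[3]=3
Ev 7: PC=4 idx=0 pred=T actual=T -> ctr[0]=3
Ev 8: PC=4 idx=0 pred=T actual=T -> ctr[0]=3
Ev 9: PC=4 idx=0 pred=T actual=N -> ctr[0]=2
Ev 10: PC=4 idx=0 pred=T actual=T -> ctr[0]=3
Ev 11: PC=7 idx=3 pred=T actual=T -> ctr[3]=3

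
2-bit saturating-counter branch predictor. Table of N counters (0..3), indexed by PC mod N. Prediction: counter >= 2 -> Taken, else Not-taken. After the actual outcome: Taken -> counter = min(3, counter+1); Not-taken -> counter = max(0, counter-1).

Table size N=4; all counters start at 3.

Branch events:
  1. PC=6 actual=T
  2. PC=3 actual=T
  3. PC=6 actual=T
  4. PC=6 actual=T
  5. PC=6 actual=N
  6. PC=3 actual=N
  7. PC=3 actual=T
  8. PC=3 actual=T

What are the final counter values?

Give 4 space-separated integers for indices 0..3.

Answer: 3 3 2 3

Derivation:
Ev 1: PC=6 idx=2 pred=T actual=T -> ctr[2]=3
Ev 2: PC=3 idx=3 pred=T actual=T -> ctr[3]=3
Ev 3: PC=6 idx=2 pred=T actual=T -> ctr[2]=3
Ev 4: PC=6 idx=2 pred=T actual=T -> ctr[2]=3
Ev 5: PC=6 idx=2 pred=T actual=N -> ctr[2]=2
Ev 6: PC=3 idx=3 pred=T actual=N -> ctr[3]=2
Ev 7: PC=3 idx=3 pred=T actual=T -> ctr[3]=3
Ev 8: PC=3 idx=3 pred=T actual=T -> ctr[3]=3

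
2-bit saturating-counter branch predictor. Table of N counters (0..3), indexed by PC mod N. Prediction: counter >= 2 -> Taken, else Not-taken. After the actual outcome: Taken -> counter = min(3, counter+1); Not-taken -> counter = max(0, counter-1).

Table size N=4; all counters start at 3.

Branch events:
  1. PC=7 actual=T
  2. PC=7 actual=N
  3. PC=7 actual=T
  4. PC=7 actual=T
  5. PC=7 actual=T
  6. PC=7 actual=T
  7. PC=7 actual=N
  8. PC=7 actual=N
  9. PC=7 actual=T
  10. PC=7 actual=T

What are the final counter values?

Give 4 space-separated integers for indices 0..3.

Answer: 3 3 3 3

Derivation:
Ev 1: PC=7 idx=3 pred=T actual=T -> ctr[3]=3
Ev 2: PC=7 idx=3 pred=T actual=N -> ctr[3]=2
Ev 3: PC=7 idx=3 pred=T actual=T -> ctr[3]=3
Ev 4: PC=7 idx=3 pred=T actual=T -> ctr[3]=3
Ev 5: PC=7 idx=3 pred=T actual=T -> ctr[3]=3
Ev 6: PC=7 idx=3 pred=T actual=T -> ctr[3]=3
Ev 7: PC=7 idx=3 pred=T actual=N -> ctr[3]=2
Ev 8: PC=7 idx=3 pred=T actual=N -> ctr[3]=1
Ev 9: PC=7 idx=3 pred=N actual=T -> ctr[3]=2
Ev 10: PC=7 idx=3 pred=T actual=T -> ctr[3]=3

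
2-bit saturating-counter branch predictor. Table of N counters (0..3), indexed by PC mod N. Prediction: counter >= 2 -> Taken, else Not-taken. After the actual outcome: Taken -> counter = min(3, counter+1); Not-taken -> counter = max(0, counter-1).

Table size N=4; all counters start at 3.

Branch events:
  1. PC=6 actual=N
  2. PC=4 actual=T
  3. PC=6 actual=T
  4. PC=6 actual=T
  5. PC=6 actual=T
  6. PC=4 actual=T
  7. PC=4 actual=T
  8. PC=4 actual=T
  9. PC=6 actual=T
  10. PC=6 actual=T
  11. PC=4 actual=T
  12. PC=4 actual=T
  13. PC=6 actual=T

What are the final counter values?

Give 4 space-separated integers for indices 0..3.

Ev 1: PC=6 idx=2 pred=T actual=N -> ctr[2]=2
Ev 2: PC=4 idx=0 pred=T actual=T -> ctr[0]=3
Ev 3: PC=6 idx=2 pred=T actual=T -> ctr[2]=3
Ev 4: PC=6 idx=2 pred=T actual=T -> ctr[2]=3
Ev 5: PC=6 idx=2 pred=T actual=T -> ctr[2]=3
Ev 6: PC=4 idx=0 pred=T actual=T -> ctr[0]=3
Ev 7: PC=4 idx=0 pred=T actual=T -> ctr[0]=3
Ev 8: PC=4 idx=0 pred=T actual=T -> ctr[0]=3
Ev 9: PC=6 idx=2 pred=T actual=T -> ctr[2]=3
Ev 10: PC=6 idx=2 pred=T actual=T -> ctr[2]=3
Ev 11: PC=4 idx=0 pred=T actual=T -> ctr[0]=3
Ev 12: PC=4 idx=0 pred=T actual=T -> ctr[0]=3
Ev 13: PC=6 idx=2 pred=T actual=T -> ctr[2]=3

Answer: 3 3 3 3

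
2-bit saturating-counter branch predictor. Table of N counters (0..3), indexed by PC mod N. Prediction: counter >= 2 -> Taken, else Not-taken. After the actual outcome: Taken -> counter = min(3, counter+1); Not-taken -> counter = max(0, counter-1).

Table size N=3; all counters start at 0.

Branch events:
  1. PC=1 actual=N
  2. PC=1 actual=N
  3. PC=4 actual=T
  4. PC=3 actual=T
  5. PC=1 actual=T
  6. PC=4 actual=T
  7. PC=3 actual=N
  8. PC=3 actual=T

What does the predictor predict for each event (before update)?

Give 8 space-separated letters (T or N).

Answer: N N N N N T N N

Derivation:
Ev 1: PC=1 idx=1 pred=N actual=N -> ctr[1]=0
Ev 2: PC=1 idx=1 pred=N actual=N -> ctr[1]=0
Ev 3: PC=4 idx=1 pred=N actual=T -> ctr[1]=1
Ev 4: PC=3 idx=0 pred=N actual=T -> ctr[0]=1
Ev 5: PC=1 idx=1 pred=N actual=T -> ctr[1]=2
Ev 6: PC=4 idx=1 pred=T actual=T -> ctr[1]=3
Ev 7: PC=3 idx=0 pred=N actual=N -> ctr[0]=0
Ev 8: PC=3 idx=0 pred=N actual=T -> ctr[0]=1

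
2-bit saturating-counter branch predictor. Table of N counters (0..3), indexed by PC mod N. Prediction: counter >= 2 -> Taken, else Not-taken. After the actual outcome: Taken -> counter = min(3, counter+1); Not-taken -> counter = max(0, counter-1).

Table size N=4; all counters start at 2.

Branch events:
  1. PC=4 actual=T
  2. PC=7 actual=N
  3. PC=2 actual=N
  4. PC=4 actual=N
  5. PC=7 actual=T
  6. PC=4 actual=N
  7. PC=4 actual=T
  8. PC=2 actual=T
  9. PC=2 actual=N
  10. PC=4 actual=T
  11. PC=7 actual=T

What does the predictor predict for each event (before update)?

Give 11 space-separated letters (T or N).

Answer: T T T T N T N N T T T

Derivation:
Ev 1: PC=4 idx=0 pred=T actual=T -> ctr[0]=3
Ev 2: PC=7 idx=3 pred=T actual=N -> ctr[3]=1
Ev 3: PC=2 idx=2 pred=T actual=N -> ctr[2]=1
Ev 4: PC=4 idx=0 pred=T actual=N -> ctr[0]=2
Ev 5: PC=7 idx=3 pred=N actual=T -> ctr[3]=2
Ev 6: PC=4 idx=0 pred=T actual=N -> ctr[0]=1
Ev 7: PC=4 idx=0 pred=N actual=T -> ctr[0]=2
Ev 8: PC=2 idx=2 pred=N actual=T -> ctr[2]=2
Ev 9: PC=2 idx=2 pred=T actual=N -> ctr[2]=1
Ev 10: PC=4 idx=0 pred=T actual=T -> ctr[0]=3
Ev 11: PC=7 idx=3 pred=T actual=T -> ctr[3]=3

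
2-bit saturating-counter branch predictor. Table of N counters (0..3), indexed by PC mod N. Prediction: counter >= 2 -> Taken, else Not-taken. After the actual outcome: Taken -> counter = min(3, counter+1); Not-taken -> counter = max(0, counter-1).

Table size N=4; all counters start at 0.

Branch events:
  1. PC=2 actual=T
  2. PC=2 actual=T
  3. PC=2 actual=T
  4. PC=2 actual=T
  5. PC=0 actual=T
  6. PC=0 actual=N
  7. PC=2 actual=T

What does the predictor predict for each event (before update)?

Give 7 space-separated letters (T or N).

Ev 1: PC=2 idx=2 pred=N actual=T -> ctr[2]=1
Ev 2: PC=2 idx=2 pred=N actual=T -> ctr[2]=2
Ev 3: PC=2 idx=2 pred=T actual=T -> ctr[2]=3
Ev 4: PC=2 idx=2 pred=T actual=T -> ctr[2]=3
Ev 5: PC=0 idx=0 pred=N actual=T -> ctr[0]=1
Ev 6: PC=0 idx=0 pred=N actual=N -> ctr[0]=0
Ev 7: PC=2 idx=2 pred=T actual=T -> ctr[2]=3

Answer: N N T T N N T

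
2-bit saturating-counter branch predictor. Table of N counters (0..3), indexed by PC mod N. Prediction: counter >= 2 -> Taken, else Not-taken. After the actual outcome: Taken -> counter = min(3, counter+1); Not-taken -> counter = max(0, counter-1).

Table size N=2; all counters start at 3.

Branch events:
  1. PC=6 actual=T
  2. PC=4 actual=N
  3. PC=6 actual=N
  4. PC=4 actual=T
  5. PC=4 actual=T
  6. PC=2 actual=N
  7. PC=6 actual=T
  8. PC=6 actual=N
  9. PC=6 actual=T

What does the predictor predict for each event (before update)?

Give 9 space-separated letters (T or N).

Answer: T T T N T T T T T

Derivation:
Ev 1: PC=6 idx=0 pred=T actual=T -> ctr[0]=3
Ev 2: PC=4 idx=0 pred=T actual=N -> ctr[0]=2
Ev 3: PC=6 idx=0 pred=T actual=N -> ctr[0]=1
Ev 4: PC=4 idx=0 pred=N actual=T -> ctr[0]=2
Ev 5: PC=4 idx=0 pred=T actual=T -> ctr[0]=3
Ev 6: PC=2 idx=0 pred=T actual=N -> ctr[0]=2
Ev 7: PC=6 idx=0 pred=T actual=T -> ctr[0]=3
Ev 8: PC=6 idx=0 pred=T actual=N -> ctr[0]=2
Ev 9: PC=6 idx=0 pred=T actual=T -> ctr[0]=3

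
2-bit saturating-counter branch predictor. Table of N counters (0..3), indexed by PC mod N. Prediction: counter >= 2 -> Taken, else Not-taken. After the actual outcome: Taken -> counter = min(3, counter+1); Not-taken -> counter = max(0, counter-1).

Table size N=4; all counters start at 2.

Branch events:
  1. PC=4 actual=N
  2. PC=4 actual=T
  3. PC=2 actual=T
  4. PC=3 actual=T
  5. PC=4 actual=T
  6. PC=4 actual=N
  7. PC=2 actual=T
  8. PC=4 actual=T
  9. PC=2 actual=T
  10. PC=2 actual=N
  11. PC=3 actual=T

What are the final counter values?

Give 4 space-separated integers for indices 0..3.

Ev 1: PC=4 idx=0 pred=T actual=N -> ctr[0]=1
Ev 2: PC=4 idx=0 pred=N actual=T -> ctr[0]=2
Ev 3: PC=2 idx=2 pred=T actual=T -> ctr[2]=3
Ev 4: PC=3 idx=3 pred=T actual=T -> ctr[3]=3
Ev 5: PC=4 idx=0 pred=T actual=T -> ctr[0]=3
Ev 6: PC=4 idx=0 pred=T actual=N -> ctr[0]=2
Ev 7: PC=2 idx=2 pred=T actual=T -> ctr[2]=3
Ev 8: PC=4 idx=0 pred=T actual=T -> ctr[0]=3
Ev 9: PC=2 idx=2 pred=T actual=T -> ctr[2]=3
Ev 10: PC=2 idx=2 pred=T actual=N -> ctr[2]=2
Ev 11: PC=3 idx=3 pred=T actual=T -> ctr[3]=3

Answer: 3 2 2 3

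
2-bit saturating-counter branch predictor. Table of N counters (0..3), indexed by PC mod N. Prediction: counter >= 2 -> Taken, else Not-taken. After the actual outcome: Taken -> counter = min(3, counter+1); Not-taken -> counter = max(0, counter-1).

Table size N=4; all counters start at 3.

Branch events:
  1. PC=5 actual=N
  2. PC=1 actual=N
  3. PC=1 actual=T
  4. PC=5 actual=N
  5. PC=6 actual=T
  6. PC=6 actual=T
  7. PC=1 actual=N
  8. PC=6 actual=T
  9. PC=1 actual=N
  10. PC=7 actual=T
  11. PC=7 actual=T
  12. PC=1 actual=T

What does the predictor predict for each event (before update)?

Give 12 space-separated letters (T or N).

Answer: T T N T T T N T N T T N

Derivation:
Ev 1: PC=5 idx=1 pred=T actual=N -> ctr[1]=2
Ev 2: PC=1 idx=1 pred=T actual=N -> ctr[1]=1
Ev 3: PC=1 idx=1 pred=N actual=T -> ctr[1]=2
Ev 4: PC=5 idx=1 pred=T actual=N -> ctr[1]=1
Ev 5: PC=6 idx=2 pred=T actual=T -> ctr[2]=3
Ev 6: PC=6 idx=2 pred=T actual=T -> ctr[2]=3
Ev 7: PC=1 idx=1 pred=N actual=N -> ctr[1]=0
Ev 8: PC=6 idx=2 pred=T actual=T -> ctr[2]=3
Ev 9: PC=1 idx=1 pred=N actual=N -> ctr[1]=0
Ev 10: PC=7 idx=3 pred=T actual=T -> ctr[3]=3
Ev 11: PC=7 idx=3 pred=T actual=T -> ctr[3]=3
Ev 12: PC=1 idx=1 pred=N actual=T -> ctr[1]=1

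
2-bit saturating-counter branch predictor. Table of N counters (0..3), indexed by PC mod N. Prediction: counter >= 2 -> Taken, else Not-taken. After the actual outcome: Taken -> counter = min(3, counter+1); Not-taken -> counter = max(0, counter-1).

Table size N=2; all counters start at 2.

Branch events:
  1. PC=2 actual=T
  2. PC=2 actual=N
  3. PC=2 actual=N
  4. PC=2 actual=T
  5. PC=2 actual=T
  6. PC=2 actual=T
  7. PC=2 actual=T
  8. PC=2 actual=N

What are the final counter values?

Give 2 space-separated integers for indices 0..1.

Ev 1: PC=2 idx=0 pred=T actual=T -> ctr[0]=3
Ev 2: PC=2 idx=0 pred=T actual=N -> ctr[0]=2
Ev 3: PC=2 idx=0 pred=T actual=N -> ctr[0]=1
Ev 4: PC=2 idx=0 pred=N actual=T -> ctr[0]=2
Ev 5: PC=2 idx=0 pred=T actual=T -> ctr[0]=3
Ev 6: PC=2 idx=0 pred=T actual=T -> ctr[0]=3
Ev 7: PC=2 idx=0 pred=T actual=T -> ctr[0]=3
Ev 8: PC=2 idx=0 pred=T actual=N -> ctr[0]=2

Answer: 2 2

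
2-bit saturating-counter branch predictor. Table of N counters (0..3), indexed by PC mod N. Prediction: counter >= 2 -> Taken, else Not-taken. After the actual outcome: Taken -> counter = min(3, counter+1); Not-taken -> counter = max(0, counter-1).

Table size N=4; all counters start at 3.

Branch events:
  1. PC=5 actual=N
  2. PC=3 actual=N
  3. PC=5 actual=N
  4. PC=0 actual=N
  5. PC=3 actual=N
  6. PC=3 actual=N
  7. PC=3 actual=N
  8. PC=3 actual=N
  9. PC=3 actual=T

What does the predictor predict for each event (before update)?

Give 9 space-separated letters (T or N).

Ev 1: PC=5 idx=1 pred=T actual=N -> ctr[1]=2
Ev 2: PC=3 idx=3 pred=T actual=N -> ctr[3]=2
Ev 3: PC=5 idx=1 pred=T actual=N -> ctr[1]=1
Ev 4: PC=0 idx=0 pred=T actual=N -> ctr[0]=2
Ev 5: PC=3 idx=3 pred=T actual=N -> ctr[3]=1
Ev 6: PC=3 idx=3 pred=N actual=N -> ctr[3]=0
Ev 7: PC=3 idx=3 pred=N actual=N -> ctr[3]=0
Ev 8: PC=3 idx=3 pred=N actual=N -> ctr[3]=0
Ev 9: PC=3 idx=3 pred=N actual=T -> ctr[3]=1

Answer: T T T T T N N N N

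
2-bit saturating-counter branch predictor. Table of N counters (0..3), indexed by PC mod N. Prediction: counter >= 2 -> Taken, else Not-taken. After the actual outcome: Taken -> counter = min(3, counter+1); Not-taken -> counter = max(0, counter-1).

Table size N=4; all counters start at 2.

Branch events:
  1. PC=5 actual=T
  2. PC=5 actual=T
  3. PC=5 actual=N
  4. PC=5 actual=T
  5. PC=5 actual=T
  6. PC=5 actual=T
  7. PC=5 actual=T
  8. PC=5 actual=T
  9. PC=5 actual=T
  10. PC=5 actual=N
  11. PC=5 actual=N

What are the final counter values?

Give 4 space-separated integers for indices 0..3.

Ev 1: PC=5 idx=1 pred=T actual=T -> ctr[1]=3
Ev 2: PC=5 idx=1 pred=T actual=T -> ctr[1]=3
Ev 3: PC=5 idx=1 pred=T actual=N -> ctr[1]=2
Ev 4: PC=5 idx=1 pred=T actual=T -> ctr[1]=3
Ev 5: PC=5 idx=1 pred=T actual=T -> ctr[1]=3
Ev 6: PC=5 idx=1 pred=T actual=T -> ctr[1]=3
Ev 7: PC=5 idx=1 pred=T actual=T -> ctr[1]=3
Ev 8: PC=5 idx=1 pred=T actual=T -> ctr[1]=3
Ev 9: PC=5 idx=1 pred=T actual=T -> ctr[1]=3
Ev 10: PC=5 idx=1 pred=T actual=N -> ctr[1]=2
Ev 11: PC=5 idx=1 pred=T actual=N -> ctr[1]=1

Answer: 2 1 2 2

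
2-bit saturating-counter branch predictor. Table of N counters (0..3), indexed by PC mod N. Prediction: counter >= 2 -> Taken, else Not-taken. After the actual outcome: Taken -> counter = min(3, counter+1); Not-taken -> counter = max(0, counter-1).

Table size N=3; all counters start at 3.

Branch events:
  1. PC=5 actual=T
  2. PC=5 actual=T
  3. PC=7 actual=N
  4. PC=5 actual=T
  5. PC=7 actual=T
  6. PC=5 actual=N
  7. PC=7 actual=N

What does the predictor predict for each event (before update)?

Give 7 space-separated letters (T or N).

Answer: T T T T T T T

Derivation:
Ev 1: PC=5 idx=2 pred=T actual=T -> ctr[2]=3
Ev 2: PC=5 idx=2 pred=T actual=T -> ctr[2]=3
Ev 3: PC=7 idx=1 pred=T actual=N -> ctr[1]=2
Ev 4: PC=5 idx=2 pred=T actual=T -> ctr[2]=3
Ev 5: PC=7 idx=1 pred=T actual=T -> ctr[1]=3
Ev 6: PC=5 idx=2 pred=T actual=N -> ctr[2]=2
Ev 7: PC=7 idx=1 pred=T actual=N -> ctr[1]=2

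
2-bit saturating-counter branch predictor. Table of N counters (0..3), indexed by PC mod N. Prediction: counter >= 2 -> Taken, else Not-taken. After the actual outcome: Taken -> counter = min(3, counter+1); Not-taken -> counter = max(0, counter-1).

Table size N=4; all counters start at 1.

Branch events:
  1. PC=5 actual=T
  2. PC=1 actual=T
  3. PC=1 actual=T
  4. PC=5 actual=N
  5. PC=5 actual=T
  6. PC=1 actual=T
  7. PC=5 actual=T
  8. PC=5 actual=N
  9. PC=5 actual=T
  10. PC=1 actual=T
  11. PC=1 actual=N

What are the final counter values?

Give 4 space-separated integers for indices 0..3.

Ev 1: PC=5 idx=1 pred=N actual=T -> ctr[1]=2
Ev 2: PC=1 idx=1 pred=T actual=T -> ctr[1]=3
Ev 3: PC=1 idx=1 pred=T actual=T -> ctr[1]=3
Ev 4: PC=5 idx=1 pred=T actual=N -> ctr[1]=2
Ev 5: PC=5 idx=1 pred=T actual=T -> ctr[1]=3
Ev 6: PC=1 idx=1 pred=T actual=T -> ctr[1]=3
Ev 7: PC=5 idx=1 pred=T actual=T -> ctr[1]=3
Ev 8: PC=5 idx=1 pred=T actual=N -> ctr[1]=2
Ev 9: PC=5 idx=1 pred=T actual=T -> ctr[1]=3
Ev 10: PC=1 idx=1 pred=T actual=T -> ctr[1]=3
Ev 11: PC=1 idx=1 pred=T actual=N -> ctr[1]=2

Answer: 1 2 1 1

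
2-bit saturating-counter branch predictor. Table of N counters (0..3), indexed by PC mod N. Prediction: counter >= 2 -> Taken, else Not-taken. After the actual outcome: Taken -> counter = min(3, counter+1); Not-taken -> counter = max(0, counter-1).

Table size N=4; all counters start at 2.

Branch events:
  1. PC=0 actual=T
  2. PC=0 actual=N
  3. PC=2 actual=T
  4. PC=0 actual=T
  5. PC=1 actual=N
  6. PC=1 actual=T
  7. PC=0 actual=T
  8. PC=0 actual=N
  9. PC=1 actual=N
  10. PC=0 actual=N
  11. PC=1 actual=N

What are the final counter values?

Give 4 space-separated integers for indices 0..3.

Ev 1: PC=0 idx=0 pred=T actual=T -> ctr[0]=3
Ev 2: PC=0 idx=0 pred=T actual=N -> ctr[0]=2
Ev 3: PC=2 idx=2 pred=T actual=T -> ctr[2]=3
Ev 4: PC=0 idx=0 pred=T actual=T -> ctr[0]=3
Ev 5: PC=1 idx=1 pred=T actual=N -> ctr[1]=1
Ev 6: PC=1 idx=1 pred=N actual=T -> ctr[1]=2
Ev 7: PC=0 idx=0 pred=T actual=T -> ctr[0]=3
Ev 8: PC=0 idx=0 pred=T actual=N -> ctr[0]=2
Ev 9: PC=1 idx=1 pred=T actual=N -> ctr[1]=1
Ev 10: PC=0 idx=0 pred=T actual=N -> ctr[0]=1
Ev 11: PC=1 idx=1 pred=N actual=N -> ctr[1]=0

Answer: 1 0 3 2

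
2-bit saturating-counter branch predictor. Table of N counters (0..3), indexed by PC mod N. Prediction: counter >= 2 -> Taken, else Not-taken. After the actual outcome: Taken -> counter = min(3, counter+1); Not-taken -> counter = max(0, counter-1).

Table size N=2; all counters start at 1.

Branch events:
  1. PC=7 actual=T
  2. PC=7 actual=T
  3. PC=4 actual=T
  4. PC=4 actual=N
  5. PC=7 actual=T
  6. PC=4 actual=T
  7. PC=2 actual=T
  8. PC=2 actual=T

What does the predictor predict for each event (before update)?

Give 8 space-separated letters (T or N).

Ev 1: PC=7 idx=1 pred=N actual=T -> ctr[1]=2
Ev 2: PC=7 idx=1 pred=T actual=T -> ctr[1]=3
Ev 3: PC=4 idx=0 pred=N actual=T -> ctr[0]=2
Ev 4: PC=4 idx=0 pred=T actual=N -> ctr[0]=1
Ev 5: PC=7 idx=1 pred=T actual=T -> ctr[1]=3
Ev 6: PC=4 idx=0 pred=N actual=T -> ctr[0]=2
Ev 7: PC=2 idx=0 pred=T actual=T -> ctr[0]=3
Ev 8: PC=2 idx=0 pred=T actual=T -> ctr[0]=3

Answer: N T N T T N T T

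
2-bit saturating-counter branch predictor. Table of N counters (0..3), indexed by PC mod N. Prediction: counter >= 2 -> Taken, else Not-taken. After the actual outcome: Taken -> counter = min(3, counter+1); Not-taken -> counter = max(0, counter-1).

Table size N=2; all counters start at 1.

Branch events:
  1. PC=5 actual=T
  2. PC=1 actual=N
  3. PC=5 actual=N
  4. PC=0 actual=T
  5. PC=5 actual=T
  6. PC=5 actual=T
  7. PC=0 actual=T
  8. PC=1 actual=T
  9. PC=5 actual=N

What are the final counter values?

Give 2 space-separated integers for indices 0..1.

Answer: 3 2

Derivation:
Ev 1: PC=5 idx=1 pred=N actual=T -> ctr[1]=2
Ev 2: PC=1 idx=1 pred=T actual=N -> ctr[1]=1
Ev 3: PC=5 idx=1 pred=N actual=N -> ctr[1]=0
Ev 4: PC=0 idx=0 pred=N actual=T -> ctr[0]=2
Ev 5: PC=5 idx=1 pred=N actual=T -> ctr[1]=1
Ev 6: PC=5 idx=1 pred=N actual=T -> ctr[1]=2
Ev 7: PC=0 idx=0 pred=T actual=T -> ctr[0]=3
Ev 8: PC=1 idx=1 pred=T actual=T -> ctr[1]=3
Ev 9: PC=5 idx=1 pred=T actual=N -> ctr[1]=2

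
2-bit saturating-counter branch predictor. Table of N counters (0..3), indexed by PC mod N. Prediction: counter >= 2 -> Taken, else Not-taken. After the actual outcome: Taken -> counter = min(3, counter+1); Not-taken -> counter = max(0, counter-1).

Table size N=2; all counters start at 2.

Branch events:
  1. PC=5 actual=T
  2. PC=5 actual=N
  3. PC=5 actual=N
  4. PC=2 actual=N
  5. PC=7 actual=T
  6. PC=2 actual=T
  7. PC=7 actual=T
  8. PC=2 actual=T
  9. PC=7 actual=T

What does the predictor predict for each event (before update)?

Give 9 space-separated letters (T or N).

Answer: T T T T N N T T T

Derivation:
Ev 1: PC=5 idx=1 pred=T actual=T -> ctr[1]=3
Ev 2: PC=5 idx=1 pred=T actual=N -> ctr[1]=2
Ev 3: PC=5 idx=1 pred=T actual=N -> ctr[1]=1
Ev 4: PC=2 idx=0 pred=T actual=N -> ctr[0]=1
Ev 5: PC=7 idx=1 pred=N actual=T -> ctr[1]=2
Ev 6: PC=2 idx=0 pred=N actual=T -> ctr[0]=2
Ev 7: PC=7 idx=1 pred=T actual=T -> ctr[1]=3
Ev 8: PC=2 idx=0 pred=T actual=T -> ctr[0]=3
Ev 9: PC=7 idx=1 pred=T actual=T -> ctr[1]=3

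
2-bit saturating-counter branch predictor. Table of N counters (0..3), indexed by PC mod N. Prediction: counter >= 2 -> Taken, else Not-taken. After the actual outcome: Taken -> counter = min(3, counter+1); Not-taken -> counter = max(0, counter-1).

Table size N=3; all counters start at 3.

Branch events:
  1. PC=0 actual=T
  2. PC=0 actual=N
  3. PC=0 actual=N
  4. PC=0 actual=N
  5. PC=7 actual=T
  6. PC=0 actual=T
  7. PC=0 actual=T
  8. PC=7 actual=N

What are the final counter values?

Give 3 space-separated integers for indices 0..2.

Answer: 2 2 3

Derivation:
Ev 1: PC=0 idx=0 pred=T actual=T -> ctr[0]=3
Ev 2: PC=0 idx=0 pred=T actual=N -> ctr[0]=2
Ev 3: PC=0 idx=0 pred=T actual=N -> ctr[0]=1
Ev 4: PC=0 idx=0 pred=N actual=N -> ctr[0]=0
Ev 5: PC=7 idx=1 pred=T actual=T -> ctr[1]=3
Ev 6: PC=0 idx=0 pred=N actual=T -> ctr[0]=1
Ev 7: PC=0 idx=0 pred=N actual=T -> ctr[0]=2
Ev 8: PC=7 idx=1 pred=T actual=N -> ctr[1]=2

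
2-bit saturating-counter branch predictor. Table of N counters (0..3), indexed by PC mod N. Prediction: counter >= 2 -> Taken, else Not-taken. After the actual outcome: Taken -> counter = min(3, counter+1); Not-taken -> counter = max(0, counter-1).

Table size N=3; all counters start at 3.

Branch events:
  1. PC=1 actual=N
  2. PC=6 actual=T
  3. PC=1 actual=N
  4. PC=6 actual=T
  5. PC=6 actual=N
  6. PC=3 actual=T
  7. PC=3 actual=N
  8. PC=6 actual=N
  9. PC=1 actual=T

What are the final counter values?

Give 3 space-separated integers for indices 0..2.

Ev 1: PC=1 idx=1 pred=T actual=N -> ctr[1]=2
Ev 2: PC=6 idx=0 pred=T actual=T -> ctr[0]=3
Ev 3: PC=1 idx=1 pred=T actual=N -> ctr[1]=1
Ev 4: PC=6 idx=0 pred=T actual=T -> ctr[0]=3
Ev 5: PC=6 idx=0 pred=T actual=N -> ctr[0]=2
Ev 6: PC=3 idx=0 pred=T actual=T -> ctr[0]=3
Ev 7: PC=3 idx=0 pred=T actual=N -> ctr[0]=2
Ev 8: PC=6 idx=0 pred=T actual=N -> ctr[0]=1
Ev 9: PC=1 idx=1 pred=N actual=T -> ctr[1]=2

Answer: 1 2 3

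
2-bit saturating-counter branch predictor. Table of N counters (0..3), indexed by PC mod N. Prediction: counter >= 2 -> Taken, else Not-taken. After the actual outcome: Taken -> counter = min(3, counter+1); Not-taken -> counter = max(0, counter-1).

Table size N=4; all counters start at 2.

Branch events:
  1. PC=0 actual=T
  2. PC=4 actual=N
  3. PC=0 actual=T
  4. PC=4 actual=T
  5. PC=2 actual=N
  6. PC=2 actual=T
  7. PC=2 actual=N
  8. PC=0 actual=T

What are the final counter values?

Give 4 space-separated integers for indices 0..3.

Ev 1: PC=0 idx=0 pred=T actual=T -> ctr[0]=3
Ev 2: PC=4 idx=0 pred=T actual=N -> ctr[0]=2
Ev 3: PC=0 idx=0 pred=T actual=T -> ctr[0]=3
Ev 4: PC=4 idx=0 pred=T actual=T -> ctr[0]=3
Ev 5: PC=2 idx=2 pred=T actual=N -> ctr[2]=1
Ev 6: PC=2 idx=2 pred=N actual=T -> ctr[2]=2
Ev 7: PC=2 idx=2 pred=T actual=N -> ctr[2]=1
Ev 8: PC=0 idx=0 pred=T actual=T -> ctr[0]=3

Answer: 3 2 1 2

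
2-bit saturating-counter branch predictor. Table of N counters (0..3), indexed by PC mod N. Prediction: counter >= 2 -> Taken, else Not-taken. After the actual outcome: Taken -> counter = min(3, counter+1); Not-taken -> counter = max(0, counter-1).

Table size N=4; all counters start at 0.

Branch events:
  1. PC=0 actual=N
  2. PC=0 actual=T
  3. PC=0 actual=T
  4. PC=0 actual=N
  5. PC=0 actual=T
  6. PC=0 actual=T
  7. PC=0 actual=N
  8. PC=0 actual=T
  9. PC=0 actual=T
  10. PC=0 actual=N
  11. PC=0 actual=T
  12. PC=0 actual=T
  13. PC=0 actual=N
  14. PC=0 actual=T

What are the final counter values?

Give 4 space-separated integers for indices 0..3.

Ev 1: PC=0 idx=0 pred=N actual=N -> ctr[0]=0
Ev 2: PC=0 idx=0 pred=N actual=T -> ctr[0]=1
Ev 3: PC=0 idx=0 pred=N actual=T -> ctr[0]=2
Ev 4: PC=0 idx=0 pred=T actual=N -> ctr[0]=1
Ev 5: PC=0 idx=0 pred=N actual=T -> ctr[0]=2
Ev 6: PC=0 idx=0 pred=T actual=T -> ctr[0]=3
Ev 7: PC=0 idx=0 pred=T actual=N -> ctr[0]=2
Ev 8: PC=0 idx=0 pred=T actual=T -> ctr[0]=3
Ev 9: PC=0 idx=0 pred=T actual=T -> ctr[0]=3
Ev 10: PC=0 idx=0 pred=T actual=N -> ctr[0]=2
Ev 11: PC=0 idx=0 pred=T actual=T -> ctr[0]=3
Ev 12: PC=0 idx=0 pred=T actual=T -> ctr[0]=3
Ev 13: PC=0 idx=0 pred=T actual=N -> ctr[0]=2
Ev 14: PC=0 idx=0 pred=T actual=T -> ctr[0]=3

Answer: 3 0 0 0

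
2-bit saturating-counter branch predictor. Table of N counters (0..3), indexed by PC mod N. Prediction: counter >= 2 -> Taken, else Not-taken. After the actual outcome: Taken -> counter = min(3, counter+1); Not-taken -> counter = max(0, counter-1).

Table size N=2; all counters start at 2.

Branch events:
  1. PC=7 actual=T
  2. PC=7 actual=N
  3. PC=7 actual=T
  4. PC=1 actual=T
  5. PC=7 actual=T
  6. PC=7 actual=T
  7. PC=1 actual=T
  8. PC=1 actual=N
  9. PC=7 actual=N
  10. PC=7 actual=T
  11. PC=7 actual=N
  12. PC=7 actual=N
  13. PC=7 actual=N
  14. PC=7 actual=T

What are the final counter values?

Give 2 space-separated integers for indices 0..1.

Answer: 2 1

Derivation:
Ev 1: PC=7 idx=1 pred=T actual=T -> ctr[1]=3
Ev 2: PC=7 idx=1 pred=T actual=N -> ctr[1]=2
Ev 3: PC=7 idx=1 pred=T actual=T -> ctr[1]=3
Ev 4: PC=1 idx=1 pred=T actual=T -> ctr[1]=3
Ev 5: PC=7 idx=1 pred=T actual=T -> ctr[1]=3
Ev 6: PC=7 idx=1 pred=T actual=T -> ctr[1]=3
Ev 7: PC=1 idx=1 pred=T actual=T -> ctr[1]=3
Ev 8: PC=1 idx=1 pred=T actual=N -> ctr[1]=2
Ev 9: PC=7 idx=1 pred=T actual=N -> ctr[1]=1
Ev 10: PC=7 idx=1 pred=N actual=T -> ctr[1]=2
Ev 11: PC=7 idx=1 pred=T actual=N -> ctr[1]=1
Ev 12: PC=7 idx=1 pred=N actual=N -> ctr[1]=0
Ev 13: PC=7 idx=1 pred=N actual=N -> ctr[1]=0
Ev 14: PC=7 idx=1 pred=N actual=T -> ctr[1]=1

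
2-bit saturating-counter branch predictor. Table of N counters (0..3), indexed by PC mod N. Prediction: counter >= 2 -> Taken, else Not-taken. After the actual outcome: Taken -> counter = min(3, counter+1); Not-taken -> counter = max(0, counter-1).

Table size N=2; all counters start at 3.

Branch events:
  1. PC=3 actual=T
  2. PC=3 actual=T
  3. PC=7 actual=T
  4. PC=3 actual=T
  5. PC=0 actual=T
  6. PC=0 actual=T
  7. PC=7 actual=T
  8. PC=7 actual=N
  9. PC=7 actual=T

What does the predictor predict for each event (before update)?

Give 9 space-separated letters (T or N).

Ev 1: PC=3 idx=1 pred=T actual=T -> ctr[1]=3
Ev 2: PC=3 idx=1 pred=T actual=T -> ctr[1]=3
Ev 3: PC=7 idx=1 pred=T actual=T -> ctr[1]=3
Ev 4: PC=3 idx=1 pred=T actual=T -> ctr[1]=3
Ev 5: PC=0 idx=0 pred=T actual=T -> ctr[0]=3
Ev 6: PC=0 idx=0 pred=T actual=T -> ctr[0]=3
Ev 7: PC=7 idx=1 pred=T actual=T -> ctr[1]=3
Ev 8: PC=7 idx=1 pred=T actual=N -> ctr[1]=2
Ev 9: PC=7 idx=1 pred=T actual=T -> ctr[1]=3

Answer: T T T T T T T T T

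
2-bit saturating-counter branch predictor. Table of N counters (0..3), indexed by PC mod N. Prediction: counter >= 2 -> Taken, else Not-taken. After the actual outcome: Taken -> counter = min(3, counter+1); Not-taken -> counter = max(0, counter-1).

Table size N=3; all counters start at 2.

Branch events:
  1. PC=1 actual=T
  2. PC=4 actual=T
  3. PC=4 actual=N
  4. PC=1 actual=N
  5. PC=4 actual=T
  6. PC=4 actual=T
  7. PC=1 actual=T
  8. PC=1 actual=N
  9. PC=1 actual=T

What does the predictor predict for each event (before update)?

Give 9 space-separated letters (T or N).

Ev 1: PC=1 idx=1 pred=T actual=T -> ctr[1]=3
Ev 2: PC=4 idx=1 pred=T actual=T -> ctr[1]=3
Ev 3: PC=4 idx=1 pred=T actual=N -> ctr[1]=2
Ev 4: PC=1 idx=1 pred=T actual=N -> ctr[1]=1
Ev 5: PC=4 idx=1 pred=N actual=T -> ctr[1]=2
Ev 6: PC=4 idx=1 pred=T actual=T -> ctr[1]=3
Ev 7: PC=1 idx=1 pred=T actual=T -> ctr[1]=3
Ev 8: PC=1 idx=1 pred=T actual=N -> ctr[1]=2
Ev 9: PC=1 idx=1 pred=T actual=T -> ctr[1]=3

Answer: T T T T N T T T T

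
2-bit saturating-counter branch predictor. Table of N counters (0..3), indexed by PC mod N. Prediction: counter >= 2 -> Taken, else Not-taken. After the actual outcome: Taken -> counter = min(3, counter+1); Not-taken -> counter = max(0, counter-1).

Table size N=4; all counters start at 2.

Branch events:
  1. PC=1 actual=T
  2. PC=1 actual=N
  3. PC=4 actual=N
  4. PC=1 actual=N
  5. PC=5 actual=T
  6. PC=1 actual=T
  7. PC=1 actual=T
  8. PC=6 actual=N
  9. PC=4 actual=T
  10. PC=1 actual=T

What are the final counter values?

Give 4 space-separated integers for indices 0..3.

Ev 1: PC=1 idx=1 pred=T actual=T -> ctr[1]=3
Ev 2: PC=1 idx=1 pred=T actual=N -> ctr[1]=2
Ev 3: PC=4 idx=0 pred=T actual=N -> ctr[0]=1
Ev 4: PC=1 idx=1 pred=T actual=N -> ctr[1]=1
Ev 5: PC=5 idx=1 pred=N actual=T -> ctr[1]=2
Ev 6: PC=1 idx=1 pred=T actual=T -> ctr[1]=3
Ev 7: PC=1 idx=1 pred=T actual=T -> ctr[1]=3
Ev 8: PC=6 idx=2 pred=T actual=N -> ctr[2]=1
Ev 9: PC=4 idx=0 pred=N actual=T -> ctr[0]=2
Ev 10: PC=1 idx=1 pred=T actual=T -> ctr[1]=3

Answer: 2 3 1 2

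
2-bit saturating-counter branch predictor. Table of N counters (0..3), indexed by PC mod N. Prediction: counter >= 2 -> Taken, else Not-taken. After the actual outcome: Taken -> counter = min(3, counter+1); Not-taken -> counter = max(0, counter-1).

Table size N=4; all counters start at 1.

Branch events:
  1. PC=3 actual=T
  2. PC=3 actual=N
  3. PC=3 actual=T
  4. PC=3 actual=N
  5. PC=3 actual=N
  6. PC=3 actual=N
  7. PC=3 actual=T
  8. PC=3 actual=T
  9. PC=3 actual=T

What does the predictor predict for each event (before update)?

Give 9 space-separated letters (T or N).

Ev 1: PC=3 idx=3 pred=N actual=T -> ctr[3]=2
Ev 2: PC=3 idx=3 pred=T actual=N -> ctr[3]=1
Ev 3: PC=3 idx=3 pred=N actual=T -> ctr[3]=2
Ev 4: PC=3 idx=3 pred=T actual=N -> ctr[3]=1
Ev 5: PC=3 idx=3 pred=N actual=N -> ctr[3]=0
Ev 6: PC=3 idx=3 pred=N actual=N -> ctr[3]=0
Ev 7: PC=3 idx=3 pred=N actual=T -> ctr[3]=1
Ev 8: PC=3 idx=3 pred=N actual=T -> ctr[3]=2
Ev 9: PC=3 idx=3 pred=T actual=T -> ctr[3]=3

Answer: N T N T N N N N T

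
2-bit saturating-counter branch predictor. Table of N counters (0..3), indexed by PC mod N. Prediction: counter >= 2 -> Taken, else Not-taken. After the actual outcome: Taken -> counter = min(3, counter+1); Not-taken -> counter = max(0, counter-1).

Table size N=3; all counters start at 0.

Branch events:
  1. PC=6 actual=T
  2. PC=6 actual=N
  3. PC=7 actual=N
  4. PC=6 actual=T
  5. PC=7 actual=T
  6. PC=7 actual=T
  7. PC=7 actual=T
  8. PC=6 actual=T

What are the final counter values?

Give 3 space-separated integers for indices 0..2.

Ev 1: PC=6 idx=0 pred=N actual=T -> ctr[0]=1
Ev 2: PC=6 idx=0 pred=N actual=N -> ctr[0]=0
Ev 3: PC=7 idx=1 pred=N actual=N -> ctr[1]=0
Ev 4: PC=6 idx=0 pred=N actual=T -> ctr[0]=1
Ev 5: PC=7 idx=1 pred=N actual=T -> ctr[1]=1
Ev 6: PC=7 idx=1 pred=N actual=T -> ctr[1]=2
Ev 7: PC=7 idx=1 pred=T actual=T -> ctr[1]=3
Ev 8: PC=6 idx=0 pred=N actual=T -> ctr[0]=2

Answer: 2 3 0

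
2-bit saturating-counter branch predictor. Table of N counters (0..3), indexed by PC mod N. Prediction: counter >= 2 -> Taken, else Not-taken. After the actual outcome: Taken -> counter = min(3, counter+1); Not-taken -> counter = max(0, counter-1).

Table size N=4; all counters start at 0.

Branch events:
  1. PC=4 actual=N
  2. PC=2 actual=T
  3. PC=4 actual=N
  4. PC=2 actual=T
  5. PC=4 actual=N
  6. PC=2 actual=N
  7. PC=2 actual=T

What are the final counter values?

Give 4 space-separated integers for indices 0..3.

Ev 1: PC=4 idx=0 pred=N actual=N -> ctr[0]=0
Ev 2: PC=2 idx=2 pred=N actual=T -> ctr[2]=1
Ev 3: PC=4 idx=0 pred=N actual=N -> ctr[0]=0
Ev 4: PC=2 idx=2 pred=N actual=T -> ctr[2]=2
Ev 5: PC=4 idx=0 pred=N actual=N -> ctr[0]=0
Ev 6: PC=2 idx=2 pred=T actual=N -> ctr[2]=1
Ev 7: PC=2 idx=2 pred=N actual=T -> ctr[2]=2

Answer: 0 0 2 0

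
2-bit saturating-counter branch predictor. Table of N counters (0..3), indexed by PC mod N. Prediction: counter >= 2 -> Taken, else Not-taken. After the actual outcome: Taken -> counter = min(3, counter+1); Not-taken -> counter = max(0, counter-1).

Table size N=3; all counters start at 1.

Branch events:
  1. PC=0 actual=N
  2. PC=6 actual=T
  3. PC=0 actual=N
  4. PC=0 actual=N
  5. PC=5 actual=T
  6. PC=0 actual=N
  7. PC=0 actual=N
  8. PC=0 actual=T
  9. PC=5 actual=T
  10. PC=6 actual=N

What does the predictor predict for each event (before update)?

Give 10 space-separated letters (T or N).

Ev 1: PC=0 idx=0 pred=N actual=N -> ctr[0]=0
Ev 2: PC=6 idx=0 pred=N actual=T -> ctr[0]=1
Ev 3: PC=0 idx=0 pred=N actual=N -> ctr[0]=0
Ev 4: PC=0 idx=0 pred=N actual=N -> ctr[0]=0
Ev 5: PC=5 idx=2 pred=N actual=T -> ctr[2]=2
Ev 6: PC=0 idx=0 pred=N actual=N -> ctr[0]=0
Ev 7: PC=0 idx=0 pred=N actual=N -> ctr[0]=0
Ev 8: PC=0 idx=0 pred=N actual=T -> ctr[0]=1
Ev 9: PC=5 idx=2 pred=T actual=T -> ctr[2]=3
Ev 10: PC=6 idx=0 pred=N actual=N -> ctr[0]=0

Answer: N N N N N N N N T N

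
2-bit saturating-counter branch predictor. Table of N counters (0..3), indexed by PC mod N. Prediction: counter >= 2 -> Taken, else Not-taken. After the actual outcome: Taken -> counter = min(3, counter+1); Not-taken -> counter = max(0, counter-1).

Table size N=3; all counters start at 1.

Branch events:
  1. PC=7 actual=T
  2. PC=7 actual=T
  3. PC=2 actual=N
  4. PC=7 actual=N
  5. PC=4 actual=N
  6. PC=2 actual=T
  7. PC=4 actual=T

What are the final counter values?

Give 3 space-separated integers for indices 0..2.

Answer: 1 2 1

Derivation:
Ev 1: PC=7 idx=1 pred=N actual=T -> ctr[1]=2
Ev 2: PC=7 idx=1 pred=T actual=T -> ctr[1]=3
Ev 3: PC=2 idx=2 pred=N actual=N -> ctr[2]=0
Ev 4: PC=7 idx=1 pred=T actual=N -> ctr[1]=2
Ev 5: PC=4 idx=1 pred=T actual=N -> ctr[1]=1
Ev 6: PC=2 idx=2 pred=N actual=T -> ctr[2]=1
Ev 7: PC=4 idx=1 pred=N actual=T -> ctr[1]=2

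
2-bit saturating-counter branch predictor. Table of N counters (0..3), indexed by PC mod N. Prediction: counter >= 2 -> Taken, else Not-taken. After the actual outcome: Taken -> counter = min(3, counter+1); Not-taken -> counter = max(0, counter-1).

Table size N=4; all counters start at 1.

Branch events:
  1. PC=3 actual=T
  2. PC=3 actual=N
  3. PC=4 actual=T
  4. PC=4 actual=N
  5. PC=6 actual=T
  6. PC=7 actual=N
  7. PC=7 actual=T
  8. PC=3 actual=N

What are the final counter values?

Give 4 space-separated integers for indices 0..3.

Ev 1: PC=3 idx=3 pred=N actual=T -> ctr[3]=2
Ev 2: PC=3 idx=3 pred=T actual=N -> ctr[3]=1
Ev 3: PC=4 idx=0 pred=N actual=T -> ctr[0]=2
Ev 4: PC=4 idx=0 pred=T actual=N -> ctr[0]=1
Ev 5: PC=6 idx=2 pred=N actual=T -> ctr[2]=2
Ev 6: PC=7 idx=3 pred=N actual=N -> ctr[3]=0
Ev 7: PC=7 idx=3 pred=N actual=T -> ctr[3]=1
Ev 8: PC=3 idx=3 pred=N actual=N -> ctr[3]=0

Answer: 1 1 2 0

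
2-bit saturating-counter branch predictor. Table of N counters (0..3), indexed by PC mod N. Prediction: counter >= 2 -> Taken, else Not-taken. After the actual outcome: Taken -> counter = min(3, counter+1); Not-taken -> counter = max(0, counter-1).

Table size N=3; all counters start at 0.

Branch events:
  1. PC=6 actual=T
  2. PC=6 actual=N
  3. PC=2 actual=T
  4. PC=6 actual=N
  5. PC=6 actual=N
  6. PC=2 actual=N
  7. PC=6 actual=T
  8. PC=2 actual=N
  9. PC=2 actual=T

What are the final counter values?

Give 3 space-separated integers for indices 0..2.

Ev 1: PC=6 idx=0 pred=N actual=T -> ctr[0]=1
Ev 2: PC=6 idx=0 pred=N actual=N -> ctr[0]=0
Ev 3: PC=2 idx=2 pred=N actual=T -> ctr[2]=1
Ev 4: PC=6 idx=0 pred=N actual=N -> ctr[0]=0
Ev 5: PC=6 idx=0 pred=N actual=N -> ctr[0]=0
Ev 6: PC=2 idx=2 pred=N actual=N -> ctr[2]=0
Ev 7: PC=6 idx=0 pred=N actual=T -> ctr[0]=1
Ev 8: PC=2 idx=2 pred=N actual=N -> ctr[2]=0
Ev 9: PC=2 idx=2 pred=N actual=T -> ctr[2]=1

Answer: 1 0 1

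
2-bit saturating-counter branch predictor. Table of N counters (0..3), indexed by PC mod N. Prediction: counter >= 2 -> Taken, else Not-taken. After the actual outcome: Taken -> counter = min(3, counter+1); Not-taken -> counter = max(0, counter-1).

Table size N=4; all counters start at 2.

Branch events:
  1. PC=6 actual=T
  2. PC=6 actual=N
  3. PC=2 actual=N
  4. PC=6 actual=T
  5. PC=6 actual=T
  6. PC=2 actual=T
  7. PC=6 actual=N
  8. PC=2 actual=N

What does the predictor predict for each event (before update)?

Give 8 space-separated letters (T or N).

Answer: T T T N T T T T

Derivation:
Ev 1: PC=6 idx=2 pred=T actual=T -> ctr[2]=3
Ev 2: PC=6 idx=2 pred=T actual=N -> ctr[2]=2
Ev 3: PC=2 idx=2 pred=T actual=N -> ctr[2]=1
Ev 4: PC=6 idx=2 pred=N actual=T -> ctr[2]=2
Ev 5: PC=6 idx=2 pred=T actual=T -> ctr[2]=3
Ev 6: PC=2 idx=2 pred=T actual=T -> ctr[2]=3
Ev 7: PC=6 idx=2 pred=T actual=N -> ctr[2]=2
Ev 8: PC=2 idx=2 pred=T actual=N -> ctr[2]=1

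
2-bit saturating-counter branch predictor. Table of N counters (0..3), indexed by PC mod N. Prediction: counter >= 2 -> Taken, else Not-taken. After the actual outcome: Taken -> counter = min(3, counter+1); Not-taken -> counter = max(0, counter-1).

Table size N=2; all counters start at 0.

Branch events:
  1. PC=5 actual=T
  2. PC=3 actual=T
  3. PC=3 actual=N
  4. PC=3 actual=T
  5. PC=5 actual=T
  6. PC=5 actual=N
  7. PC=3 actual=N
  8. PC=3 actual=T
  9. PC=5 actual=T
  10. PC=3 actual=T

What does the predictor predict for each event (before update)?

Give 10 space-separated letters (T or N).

Answer: N N T N T T T N T T

Derivation:
Ev 1: PC=5 idx=1 pred=N actual=T -> ctr[1]=1
Ev 2: PC=3 idx=1 pred=N actual=T -> ctr[1]=2
Ev 3: PC=3 idx=1 pred=T actual=N -> ctr[1]=1
Ev 4: PC=3 idx=1 pred=N actual=T -> ctr[1]=2
Ev 5: PC=5 idx=1 pred=T actual=T -> ctr[1]=3
Ev 6: PC=5 idx=1 pred=T actual=N -> ctr[1]=2
Ev 7: PC=3 idx=1 pred=T actual=N -> ctr[1]=1
Ev 8: PC=3 idx=1 pred=N actual=T -> ctr[1]=2
Ev 9: PC=5 idx=1 pred=T actual=T -> ctr[1]=3
Ev 10: PC=3 idx=1 pred=T actual=T -> ctr[1]=3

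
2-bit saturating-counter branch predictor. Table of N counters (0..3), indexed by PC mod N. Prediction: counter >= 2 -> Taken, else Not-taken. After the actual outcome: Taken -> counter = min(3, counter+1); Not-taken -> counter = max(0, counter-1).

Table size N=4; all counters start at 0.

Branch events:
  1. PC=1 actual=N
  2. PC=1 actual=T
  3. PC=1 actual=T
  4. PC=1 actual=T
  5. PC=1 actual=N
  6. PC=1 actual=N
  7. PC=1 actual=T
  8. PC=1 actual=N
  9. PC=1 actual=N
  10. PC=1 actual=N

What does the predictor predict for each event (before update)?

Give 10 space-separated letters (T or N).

Ev 1: PC=1 idx=1 pred=N actual=N -> ctr[1]=0
Ev 2: PC=1 idx=1 pred=N actual=T -> ctr[1]=1
Ev 3: PC=1 idx=1 pred=N actual=T -> ctr[1]=2
Ev 4: PC=1 idx=1 pred=T actual=T -> ctr[1]=3
Ev 5: PC=1 idx=1 pred=T actual=N -> ctr[1]=2
Ev 6: PC=1 idx=1 pred=T actual=N -> ctr[1]=1
Ev 7: PC=1 idx=1 pred=N actual=T -> ctr[1]=2
Ev 8: PC=1 idx=1 pred=T actual=N -> ctr[1]=1
Ev 9: PC=1 idx=1 pred=N actual=N -> ctr[1]=0
Ev 10: PC=1 idx=1 pred=N actual=N -> ctr[1]=0

Answer: N N N T T T N T N N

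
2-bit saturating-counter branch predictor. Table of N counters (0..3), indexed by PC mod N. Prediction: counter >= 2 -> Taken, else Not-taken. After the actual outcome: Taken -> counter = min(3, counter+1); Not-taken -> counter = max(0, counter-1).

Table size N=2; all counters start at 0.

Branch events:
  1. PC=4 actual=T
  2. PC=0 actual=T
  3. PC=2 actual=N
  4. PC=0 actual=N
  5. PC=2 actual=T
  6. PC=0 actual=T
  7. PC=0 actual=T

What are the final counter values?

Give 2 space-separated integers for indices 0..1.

Answer: 3 0

Derivation:
Ev 1: PC=4 idx=0 pred=N actual=T -> ctr[0]=1
Ev 2: PC=0 idx=0 pred=N actual=T -> ctr[0]=2
Ev 3: PC=2 idx=0 pred=T actual=N -> ctr[0]=1
Ev 4: PC=0 idx=0 pred=N actual=N -> ctr[0]=0
Ev 5: PC=2 idx=0 pred=N actual=T -> ctr[0]=1
Ev 6: PC=0 idx=0 pred=N actual=T -> ctr[0]=2
Ev 7: PC=0 idx=0 pred=T actual=T -> ctr[0]=3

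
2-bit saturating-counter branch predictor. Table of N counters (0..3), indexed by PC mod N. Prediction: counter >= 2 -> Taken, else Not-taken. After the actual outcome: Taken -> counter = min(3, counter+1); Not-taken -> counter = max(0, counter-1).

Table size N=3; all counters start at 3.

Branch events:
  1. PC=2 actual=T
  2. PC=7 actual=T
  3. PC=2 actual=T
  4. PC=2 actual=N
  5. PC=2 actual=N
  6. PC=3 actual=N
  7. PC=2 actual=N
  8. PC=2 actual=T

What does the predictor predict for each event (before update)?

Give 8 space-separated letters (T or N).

Ev 1: PC=2 idx=2 pred=T actual=T -> ctr[2]=3
Ev 2: PC=7 idx=1 pred=T actual=T -> ctr[1]=3
Ev 3: PC=2 idx=2 pred=T actual=T -> ctr[2]=3
Ev 4: PC=2 idx=2 pred=T actual=N -> ctr[2]=2
Ev 5: PC=2 idx=2 pred=T actual=N -> ctr[2]=1
Ev 6: PC=3 idx=0 pred=T actual=N -> ctr[0]=2
Ev 7: PC=2 idx=2 pred=N actual=N -> ctr[2]=0
Ev 8: PC=2 idx=2 pred=N actual=T -> ctr[2]=1

Answer: T T T T T T N N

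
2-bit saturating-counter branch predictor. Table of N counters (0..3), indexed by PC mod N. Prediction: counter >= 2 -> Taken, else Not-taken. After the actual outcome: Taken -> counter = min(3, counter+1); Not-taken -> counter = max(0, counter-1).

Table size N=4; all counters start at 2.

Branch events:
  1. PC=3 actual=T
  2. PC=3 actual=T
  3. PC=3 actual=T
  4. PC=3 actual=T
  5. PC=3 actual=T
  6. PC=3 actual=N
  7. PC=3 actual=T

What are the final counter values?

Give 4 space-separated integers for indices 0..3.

Answer: 2 2 2 3

Derivation:
Ev 1: PC=3 idx=3 pred=T actual=T -> ctr[3]=3
Ev 2: PC=3 idx=3 pred=T actual=T -> ctr[3]=3
Ev 3: PC=3 idx=3 pred=T actual=T -> ctr[3]=3
Ev 4: PC=3 idx=3 pred=T actual=T -> ctr[3]=3
Ev 5: PC=3 idx=3 pred=T actual=T -> ctr[3]=3
Ev 6: PC=3 idx=3 pred=T actual=N -> ctr[3]=2
Ev 7: PC=3 idx=3 pred=T actual=T -> ctr[3]=3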